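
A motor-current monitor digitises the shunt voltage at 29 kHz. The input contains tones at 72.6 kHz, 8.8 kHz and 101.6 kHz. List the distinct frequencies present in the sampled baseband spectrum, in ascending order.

8.8 kHz, 14.4 kHz

fs/2 = 14.5 kHz.
72.6 kHz mod fs = 14.6 kHz.
14.6 kHz > fs/2 = 14.5 kHz, folds to fs − 14.6 kHz = 14.4 kHz.
8.8 kHz ≤ fs/2 = 14.5 kHz, passes unchanged.
101.6 kHz mod fs = 14.6 kHz.
14.6 kHz > fs/2 = 14.5 kHz, folds to fs − 14.6 kHz = 14.4 kHz.
Distinct values: {8.8 kHz, 14.4 kHz}.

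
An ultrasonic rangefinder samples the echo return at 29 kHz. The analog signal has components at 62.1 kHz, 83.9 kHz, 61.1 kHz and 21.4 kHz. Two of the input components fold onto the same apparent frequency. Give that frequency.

3.1 kHz

fs/2 = 14.5 kHz.
62.1 kHz mod fs = 4.1 kHz.
4.1 kHz ≤ fs/2 = 14.5 kHz, appears at 4.1 kHz.
83.9 kHz mod fs = 25.9 kHz.
25.9 kHz > fs/2 = 14.5 kHz, folds to fs − 25.9 kHz = 3.1 kHz.
61.1 kHz mod fs = 3.1 kHz.
3.1 kHz ≤ fs/2 = 14.5 kHz, appears at 3.1 kHz.
21.4 kHz > fs/2 = 14.5 kHz, folds to fs − 21.4 kHz = 7.6 kHz.
61.1 kHz and 83.9 kHz both map to 3.1 kHz.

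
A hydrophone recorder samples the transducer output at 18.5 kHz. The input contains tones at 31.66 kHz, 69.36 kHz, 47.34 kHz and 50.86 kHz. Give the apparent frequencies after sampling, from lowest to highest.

4.64 kHz, 5.34 kHz, 8.16 kHz

fs/2 = 9.25 kHz.
31.66 kHz mod fs = 13.16 kHz.
13.16 kHz > fs/2 = 9.25 kHz, folds to fs − 13.16 kHz = 5.34 kHz.
69.36 kHz mod fs = 13.86 kHz.
13.86 kHz > fs/2 = 9.25 kHz, folds to fs − 13.86 kHz = 4.64 kHz.
47.34 kHz mod fs = 10.34 kHz.
10.34 kHz > fs/2 = 9.25 kHz, folds to fs − 10.34 kHz = 8.16 kHz.
50.86 kHz mod fs = 13.86 kHz.
13.86 kHz > fs/2 = 9.25 kHz, folds to fs − 13.86 kHz = 4.64 kHz.
Distinct values: {4.64 kHz, 5.34 kHz, 8.16 kHz}.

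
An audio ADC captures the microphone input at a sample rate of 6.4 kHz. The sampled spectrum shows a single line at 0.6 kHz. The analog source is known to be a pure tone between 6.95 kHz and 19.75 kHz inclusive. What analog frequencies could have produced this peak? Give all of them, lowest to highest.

7 kHz, 12.2 kHz, 13.4 kHz, 18.6 kHz

Frequencies that alias to 0.6 kHz are k·fs ± 0.6 kHz for integer k ≥ 0.
k=0: 0.6 kHz.
k=1: 5.8 kHz, 7 kHz.
k=2: 12.2 kHz, 13.4 kHz.
k=3: 18.6 kHz, 19.8 kHz.
k=4: 25 kHz, 26.2 kHz.
Within [6.95 kHz, 19.75 kHz]: 7 kHz, 12.2 kHz, 13.4 kHz, 18.6 kHz.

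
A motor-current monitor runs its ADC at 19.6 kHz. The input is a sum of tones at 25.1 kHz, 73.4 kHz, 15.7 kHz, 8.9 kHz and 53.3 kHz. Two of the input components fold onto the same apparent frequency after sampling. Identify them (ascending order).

fs/2 = 9.8 kHz.
25.1 kHz mod fs = 5.5 kHz.
5.5 kHz ≤ fs/2 = 9.8 kHz, appears at 5.5 kHz.
73.4 kHz mod fs = 14.6 kHz.
14.6 kHz > fs/2 = 9.8 kHz, folds to fs − 14.6 kHz = 5 kHz.
15.7 kHz > fs/2 = 9.8 kHz, folds to fs − 15.7 kHz = 3.9 kHz.
8.9 kHz ≤ fs/2 = 9.8 kHz, passes unchanged.
53.3 kHz mod fs = 14.1 kHz.
14.1 kHz > fs/2 = 9.8 kHz, folds to fs − 14.1 kHz = 5.5 kHz.
25.1 kHz and 53.3 kHz both map to 5.5 kHz.

25.1 kHz, 53.3 kHz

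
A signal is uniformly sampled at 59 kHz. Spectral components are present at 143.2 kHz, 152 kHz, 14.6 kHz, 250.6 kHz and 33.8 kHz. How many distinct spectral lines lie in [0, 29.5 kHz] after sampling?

3

fs/2 = 29.5 kHz.
143.2 kHz mod fs = 25.2 kHz.
25.2 kHz ≤ fs/2 = 29.5 kHz, appears at 25.2 kHz.
152 kHz mod fs = 34 kHz.
34 kHz > fs/2 = 29.5 kHz, folds to fs − 34 kHz = 25 kHz.
14.6 kHz ≤ fs/2 = 29.5 kHz, passes unchanged.
250.6 kHz mod fs = 14.6 kHz.
14.6 kHz ≤ fs/2 = 29.5 kHz, appears at 14.6 kHz.
33.8 kHz > fs/2 = 29.5 kHz, folds to fs − 33.8 kHz = 25.2 kHz.
Distinct values: {14.6 kHz, 25 kHz, 25.2 kHz} → 3.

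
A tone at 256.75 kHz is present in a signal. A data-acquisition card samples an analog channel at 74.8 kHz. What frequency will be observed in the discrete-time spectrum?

256.75 kHz mod fs = 32.35 kHz.
32.35 kHz ≤ fs/2 = 37.4 kHz, appears at 32.35 kHz.

32.35 kHz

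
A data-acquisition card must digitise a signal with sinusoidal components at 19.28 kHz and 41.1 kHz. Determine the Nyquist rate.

82.2 kHz

Highest-frequency component: 41.1 kHz.
Nyquist rate = 2 × 41.1 kHz = 82.2 kHz.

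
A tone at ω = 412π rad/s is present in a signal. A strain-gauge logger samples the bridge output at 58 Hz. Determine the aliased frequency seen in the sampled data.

26 Hz

ω = 412π rad/s → f = ω/(2π) = 206 Hz.
206 Hz mod fs = 32 Hz.
32 Hz > fs/2 = 29 Hz, folds to fs − 32 Hz = 26 Hz.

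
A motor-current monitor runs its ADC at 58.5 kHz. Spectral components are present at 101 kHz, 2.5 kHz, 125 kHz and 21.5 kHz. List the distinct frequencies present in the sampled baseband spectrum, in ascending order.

fs/2 = 29.25 kHz.
101 kHz mod fs = 42.5 kHz.
42.5 kHz > fs/2 = 29.25 kHz, folds to fs − 42.5 kHz = 16 kHz.
2.5 kHz ≤ fs/2 = 29.25 kHz, passes unchanged.
125 kHz mod fs = 8 kHz.
8 kHz ≤ fs/2 = 29.25 kHz, appears at 8 kHz.
21.5 kHz ≤ fs/2 = 29.25 kHz, passes unchanged.
Distinct values: {2.5 kHz, 8 kHz, 16 kHz, 21.5 kHz}.

2.5 kHz, 8 kHz, 16 kHz, 21.5 kHz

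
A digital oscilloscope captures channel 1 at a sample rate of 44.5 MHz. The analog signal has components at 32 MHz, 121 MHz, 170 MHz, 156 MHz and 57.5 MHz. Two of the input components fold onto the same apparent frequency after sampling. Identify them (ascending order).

32 MHz, 121 MHz

fs/2 = 22.25 MHz.
32 MHz > fs/2 = 22.25 MHz, folds to fs − 32 MHz = 12.5 MHz.
121 MHz mod fs = 32 MHz.
32 MHz > fs/2 = 22.25 MHz, folds to fs − 32 MHz = 12.5 MHz.
170 MHz mod fs = 36.5 MHz.
36.5 MHz > fs/2 = 22.25 MHz, folds to fs − 36.5 MHz = 8 MHz.
156 MHz mod fs = 22.5 MHz.
22.5 MHz > fs/2 = 22.25 MHz, folds to fs − 22.5 MHz = 22 MHz.
57.5 MHz mod fs = 13 MHz.
13 MHz ≤ fs/2 = 22.25 MHz, appears at 13 MHz.
32 MHz and 121 MHz both map to 12.5 MHz.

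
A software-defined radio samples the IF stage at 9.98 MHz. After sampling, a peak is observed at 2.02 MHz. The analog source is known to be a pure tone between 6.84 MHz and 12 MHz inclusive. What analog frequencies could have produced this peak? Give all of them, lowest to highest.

Frequencies that alias to 2.02 MHz are k·fs ± 2.02 MHz for integer k ≥ 0.
k=0: 2.02 MHz.
k=1: 7.96 MHz, 12 MHz.
k=2: 17.94 MHz, 21.98 MHz.
Within [6.84 MHz, 12 MHz]: 7.96 MHz, 12 MHz.

7.96 MHz, 12 MHz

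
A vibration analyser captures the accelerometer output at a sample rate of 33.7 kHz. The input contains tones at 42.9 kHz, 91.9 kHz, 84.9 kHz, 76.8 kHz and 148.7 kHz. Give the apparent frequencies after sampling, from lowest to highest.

fs/2 = 16.85 kHz.
42.9 kHz mod fs = 9.2 kHz.
9.2 kHz ≤ fs/2 = 16.85 kHz, appears at 9.2 kHz.
91.9 kHz mod fs = 24.5 kHz.
24.5 kHz > fs/2 = 16.85 kHz, folds to fs − 24.5 kHz = 9.2 kHz.
84.9 kHz mod fs = 17.5 kHz.
17.5 kHz > fs/2 = 16.85 kHz, folds to fs − 17.5 kHz = 16.2 kHz.
76.8 kHz mod fs = 9.4 kHz.
9.4 kHz ≤ fs/2 = 16.85 kHz, appears at 9.4 kHz.
148.7 kHz mod fs = 13.9 kHz.
13.9 kHz ≤ fs/2 = 16.85 kHz, appears at 13.9 kHz.
Distinct values: {9.2 kHz, 9.4 kHz, 13.9 kHz, 16.2 kHz}.

9.2 kHz, 9.4 kHz, 13.9 kHz, 16.2 kHz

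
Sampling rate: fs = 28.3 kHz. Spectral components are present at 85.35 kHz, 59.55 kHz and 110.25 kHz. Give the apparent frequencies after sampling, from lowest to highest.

0.45 kHz, 2.95 kHz

fs/2 = 14.15 kHz.
85.35 kHz mod fs = 0.45 kHz.
0.45 kHz ≤ fs/2 = 14.15 kHz, appears at 0.45 kHz.
59.55 kHz mod fs = 2.95 kHz.
2.95 kHz ≤ fs/2 = 14.15 kHz, appears at 2.95 kHz.
110.25 kHz mod fs = 25.35 kHz.
25.35 kHz > fs/2 = 14.15 kHz, folds to fs − 25.35 kHz = 2.95 kHz.
Distinct values: {0.45 kHz, 2.95 kHz}.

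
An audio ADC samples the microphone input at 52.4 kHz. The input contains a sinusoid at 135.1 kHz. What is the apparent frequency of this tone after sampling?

22.1 kHz

135.1 kHz mod fs = 30.3 kHz.
30.3 kHz > fs/2 = 26.2 kHz, folds to fs − 30.3 kHz = 22.1 kHz.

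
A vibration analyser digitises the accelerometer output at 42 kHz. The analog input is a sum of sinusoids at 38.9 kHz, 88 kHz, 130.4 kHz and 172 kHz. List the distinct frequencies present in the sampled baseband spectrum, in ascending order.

3.1 kHz, 4 kHz, 4.4 kHz

fs/2 = 21 kHz.
38.9 kHz > fs/2 = 21 kHz, folds to fs − 38.9 kHz = 3.1 kHz.
88 kHz mod fs = 4 kHz.
4 kHz ≤ fs/2 = 21 kHz, appears at 4 kHz.
130.4 kHz mod fs = 4.4 kHz.
4.4 kHz ≤ fs/2 = 21 kHz, appears at 4.4 kHz.
172 kHz mod fs = 4 kHz.
4 kHz ≤ fs/2 = 21 kHz, appears at 4 kHz.
Distinct values: {3.1 kHz, 4 kHz, 4.4 kHz}.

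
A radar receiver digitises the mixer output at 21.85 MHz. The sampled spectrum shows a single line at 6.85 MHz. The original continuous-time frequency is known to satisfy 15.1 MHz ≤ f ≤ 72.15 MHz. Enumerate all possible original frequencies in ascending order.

28.7 MHz, 36.85 MHz, 50.55 MHz, 58.7 MHz

Frequencies that alias to 6.85 MHz are k·fs ± 6.85 MHz for integer k ≥ 0.
k=0: 6.85 MHz.
k=1: 15 MHz, 28.7 MHz.
k=2: 36.85 MHz, 50.55 MHz.
k=3: 58.7 MHz, 72.4 MHz.
k=4: 80.55 MHz, 94.25 MHz.
Within [15.1 MHz, 72.15 MHz]: 28.7 MHz, 36.85 MHz, 50.55 MHz, 58.7 MHz.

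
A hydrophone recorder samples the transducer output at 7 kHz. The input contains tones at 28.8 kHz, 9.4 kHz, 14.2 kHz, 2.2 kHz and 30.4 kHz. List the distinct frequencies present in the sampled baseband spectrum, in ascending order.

fs/2 = 3.5 kHz.
28.8 kHz mod fs = 0.8 kHz.
0.8 kHz ≤ fs/2 = 3.5 kHz, appears at 0.8 kHz.
9.4 kHz mod fs = 2.4 kHz.
2.4 kHz ≤ fs/2 = 3.5 kHz, appears at 2.4 kHz.
14.2 kHz mod fs = 0.2 kHz.
0.2 kHz ≤ fs/2 = 3.5 kHz, appears at 0.2 kHz.
2.2 kHz ≤ fs/2 = 3.5 kHz, passes unchanged.
30.4 kHz mod fs = 2.4 kHz.
2.4 kHz ≤ fs/2 = 3.5 kHz, appears at 2.4 kHz.
Distinct values: {0.2 kHz, 0.8 kHz, 2.2 kHz, 2.4 kHz}.

0.2 kHz, 0.8 kHz, 2.2 kHz, 2.4 kHz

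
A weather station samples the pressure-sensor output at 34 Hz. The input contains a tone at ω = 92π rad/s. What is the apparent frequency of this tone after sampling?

ω = 92π rad/s → f = ω/(2π) = 46 Hz.
46 Hz mod fs = 12 Hz.
12 Hz ≤ fs/2 = 17 Hz, appears at 12 Hz.

12 Hz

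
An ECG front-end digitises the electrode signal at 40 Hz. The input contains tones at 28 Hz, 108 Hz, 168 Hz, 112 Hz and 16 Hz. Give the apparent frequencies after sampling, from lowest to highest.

fs/2 = 20 Hz.
28 Hz > fs/2 = 20 Hz, folds to fs − 28 Hz = 12 Hz.
108 Hz mod fs = 28 Hz.
28 Hz > fs/2 = 20 Hz, folds to fs − 28 Hz = 12 Hz.
168 Hz mod fs = 8 Hz.
8 Hz ≤ fs/2 = 20 Hz, appears at 8 Hz.
112 Hz mod fs = 32 Hz.
32 Hz > fs/2 = 20 Hz, folds to fs − 32 Hz = 8 Hz.
16 Hz ≤ fs/2 = 20 Hz, passes unchanged.
Distinct values: {8 Hz, 12 Hz, 16 Hz}.

8 Hz, 12 Hz, 16 Hz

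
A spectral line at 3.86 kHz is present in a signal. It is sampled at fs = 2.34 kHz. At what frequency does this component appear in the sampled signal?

3.86 kHz mod fs = 1.52 kHz.
1.52 kHz > fs/2 = 1.17 kHz, folds to fs − 1.52 kHz = 0.82 kHz.

0.82 kHz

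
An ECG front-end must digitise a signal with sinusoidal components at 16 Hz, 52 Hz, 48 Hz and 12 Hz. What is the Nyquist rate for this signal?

Highest-frequency component: 52 Hz.
Nyquist rate = 2 × 52 Hz = 104 Hz.

104 Hz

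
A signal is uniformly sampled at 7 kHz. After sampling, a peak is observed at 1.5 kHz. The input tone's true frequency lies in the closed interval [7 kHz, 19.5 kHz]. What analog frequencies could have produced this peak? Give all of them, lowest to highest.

8.5 kHz, 12.5 kHz, 15.5 kHz, 19.5 kHz

Frequencies that alias to 1.5 kHz are k·fs ± 1.5 kHz for integer k ≥ 0.
k=0: 1.5 kHz.
k=1: 5.5 kHz, 8.5 kHz.
k=2: 12.5 kHz, 15.5 kHz.
k=3: 19.5 kHz, 22.5 kHz.
k=4: 26.5 kHz, 29.5 kHz.
Within [7 kHz, 19.5 kHz]: 8.5 kHz, 12.5 kHz, 15.5 kHz, 19.5 kHz.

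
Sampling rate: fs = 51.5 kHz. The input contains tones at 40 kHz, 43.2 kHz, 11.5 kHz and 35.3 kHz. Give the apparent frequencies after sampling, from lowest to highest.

8.3 kHz, 11.5 kHz, 16.2 kHz

fs/2 = 25.75 kHz.
40 kHz > fs/2 = 25.75 kHz, folds to fs − 40 kHz = 11.5 kHz.
43.2 kHz > fs/2 = 25.75 kHz, folds to fs − 43.2 kHz = 8.3 kHz.
11.5 kHz ≤ fs/2 = 25.75 kHz, passes unchanged.
35.3 kHz > fs/2 = 25.75 kHz, folds to fs − 35.3 kHz = 16.2 kHz.
Distinct values: {8.3 kHz, 11.5 kHz, 16.2 kHz}.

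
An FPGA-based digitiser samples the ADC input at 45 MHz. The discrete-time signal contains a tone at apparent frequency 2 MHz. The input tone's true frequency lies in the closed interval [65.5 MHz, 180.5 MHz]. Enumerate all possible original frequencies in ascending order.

88 MHz, 92 MHz, 133 MHz, 137 MHz, 178 MHz

Frequencies that alias to 2 MHz are k·fs ± 2 MHz for integer k ≥ 0.
k=0: 2 MHz.
k=1: 43 MHz, 47 MHz.
k=2: 88 MHz, 92 MHz.
k=3: 133 MHz, 137 MHz.
k=4: 178 MHz, 182 MHz.
k=5: 223 MHz, 227 MHz.
Within [65.5 MHz, 180.5 MHz]: 88 MHz, 92 MHz, 133 MHz, 137 MHz, 178 MHz.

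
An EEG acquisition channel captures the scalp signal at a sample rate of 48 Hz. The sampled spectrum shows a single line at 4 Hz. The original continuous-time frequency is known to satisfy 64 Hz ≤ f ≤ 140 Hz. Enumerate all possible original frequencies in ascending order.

92 Hz, 100 Hz, 140 Hz

Frequencies that alias to 4 Hz are k·fs ± 4 Hz for integer k ≥ 0.
k=0: 4 Hz.
k=1: 44 Hz, 52 Hz.
k=2: 92 Hz, 100 Hz.
k=3: 140 Hz, 148 Hz.
k=4: 188 Hz, 196 Hz.
Within [64 Hz, 140 Hz]: 92 Hz, 100 Hz, 140 Hz.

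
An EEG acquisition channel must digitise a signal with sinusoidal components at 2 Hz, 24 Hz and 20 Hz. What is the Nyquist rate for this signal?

48 Hz

Highest-frequency component: 24 Hz.
Nyquist rate = 2 × 24 Hz = 48 Hz.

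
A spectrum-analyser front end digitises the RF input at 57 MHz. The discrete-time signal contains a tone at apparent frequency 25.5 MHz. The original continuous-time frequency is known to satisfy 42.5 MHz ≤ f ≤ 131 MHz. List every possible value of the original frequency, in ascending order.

82.5 MHz, 88.5 MHz

Frequencies that alias to 25.5 MHz are k·fs ± 25.5 MHz for integer k ≥ 0.
k=0: 25.5 MHz.
k=1: 31.5 MHz, 82.5 MHz.
k=2: 88.5 MHz, 139.5 MHz.
k=3: 145.5 MHz, 196.5 MHz.
Within [42.5 MHz, 131 MHz]: 82.5 MHz, 88.5 MHz.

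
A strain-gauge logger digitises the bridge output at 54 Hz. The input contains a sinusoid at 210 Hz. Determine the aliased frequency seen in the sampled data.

210 Hz mod fs = 48 Hz.
48 Hz > fs/2 = 27 Hz, folds to fs − 48 Hz = 6 Hz.

6 Hz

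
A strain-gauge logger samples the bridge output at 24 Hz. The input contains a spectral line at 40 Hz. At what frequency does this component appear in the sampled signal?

8 Hz

40 Hz mod fs = 16 Hz.
16 Hz > fs/2 = 12 Hz, folds to fs − 16 Hz = 8 Hz.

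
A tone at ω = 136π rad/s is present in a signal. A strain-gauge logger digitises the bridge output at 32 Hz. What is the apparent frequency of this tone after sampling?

4 Hz

ω = 136π rad/s → f = ω/(2π) = 68 Hz.
68 Hz mod fs = 4 Hz.
4 Hz ≤ fs/2 = 16 Hz, appears at 4 Hz.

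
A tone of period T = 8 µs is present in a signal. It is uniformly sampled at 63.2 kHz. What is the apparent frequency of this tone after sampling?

T = 8 µs → f = 1/T = 125 kHz.
125 kHz mod fs = 61.8 kHz.
61.8 kHz > fs/2 = 31.6 kHz, folds to fs − 61.8 kHz = 1.4 kHz.

1.4 kHz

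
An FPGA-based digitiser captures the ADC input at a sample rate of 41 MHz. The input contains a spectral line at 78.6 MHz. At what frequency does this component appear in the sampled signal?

78.6 MHz mod fs = 37.6 MHz.
37.6 MHz > fs/2 = 20.5 MHz, folds to fs − 37.6 MHz = 3.4 MHz.

3.4 MHz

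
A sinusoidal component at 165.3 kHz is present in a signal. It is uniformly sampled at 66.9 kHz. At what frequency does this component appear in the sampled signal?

31.5 kHz

165.3 kHz mod fs = 31.5 kHz.
31.5 kHz ≤ fs/2 = 33.45 kHz, appears at 31.5 kHz.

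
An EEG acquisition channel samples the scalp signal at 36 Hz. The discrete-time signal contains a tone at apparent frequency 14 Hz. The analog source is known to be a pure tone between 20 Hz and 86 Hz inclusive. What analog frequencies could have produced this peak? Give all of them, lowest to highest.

22 Hz, 50 Hz, 58 Hz, 86 Hz

Frequencies that alias to 14 Hz are k·fs ± 14 Hz for integer k ≥ 0.
k=0: 14 Hz.
k=1: 22 Hz, 50 Hz.
k=2: 58 Hz, 86 Hz.
k=3: 94 Hz, 122 Hz.
Within [20 Hz, 86 Hz]: 22 Hz, 50 Hz, 58 Hz, 86 Hz.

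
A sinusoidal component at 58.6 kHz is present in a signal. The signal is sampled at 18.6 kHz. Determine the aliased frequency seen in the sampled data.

2.8 kHz

58.6 kHz mod fs = 2.8 kHz.
2.8 kHz ≤ fs/2 = 9.3 kHz, appears at 2.8 kHz.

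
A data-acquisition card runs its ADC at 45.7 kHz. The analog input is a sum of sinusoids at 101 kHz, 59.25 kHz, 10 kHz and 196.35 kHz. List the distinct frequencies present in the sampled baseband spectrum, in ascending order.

fs/2 = 22.85 kHz.
101 kHz mod fs = 9.6 kHz.
9.6 kHz ≤ fs/2 = 22.85 kHz, appears at 9.6 kHz.
59.25 kHz mod fs = 13.55 kHz.
13.55 kHz ≤ fs/2 = 22.85 kHz, appears at 13.55 kHz.
10 kHz ≤ fs/2 = 22.85 kHz, passes unchanged.
196.35 kHz mod fs = 13.55 kHz.
13.55 kHz ≤ fs/2 = 22.85 kHz, appears at 13.55 kHz.
Distinct values: {9.6 kHz, 10 kHz, 13.55 kHz}.

9.6 kHz, 10 kHz, 13.55 kHz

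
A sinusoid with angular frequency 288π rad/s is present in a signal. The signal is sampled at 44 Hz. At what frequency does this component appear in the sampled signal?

12 Hz

ω = 288π rad/s → f = ω/(2π) = 144 Hz.
144 Hz mod fs = 12 Hz.
12 Hz ≤ fs/2 = 22 Hz, appears at 12 Hz.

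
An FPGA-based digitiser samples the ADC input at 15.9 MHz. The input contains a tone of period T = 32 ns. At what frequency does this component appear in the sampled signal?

T = 32 ns → f = 1/T = 31.25 MHz.
31.25 MHz mod fs = 15.35 MHz.
15.35 MHz > fs/2 = 7.95 MHz, folds to fs − 15.35 MHz = 0.55 MHz.

0.55 MHz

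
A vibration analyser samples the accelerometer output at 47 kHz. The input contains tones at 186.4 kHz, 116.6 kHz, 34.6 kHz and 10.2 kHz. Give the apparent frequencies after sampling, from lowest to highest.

1.6 kHz, 10.2 kHz, 12.4 kHz, 22.6 kHz

fs/2 = 23.5 kHz.
186.4 kHz mod fs = 45.4 kHz.
45.4 kHz > fs/2 = 23.5 kHz, folds to fs − 45.4 kHz = 1.6 kHz.
116.6 kHz mod fs = 22.6 kHz.
22.6 kHz ≤ fs/2 = 23.5 kHz, appears at 22.6 kHz.
34.6 kHz > fs/2 = 23.5 kHz, folds to fs − 34.6 kHz = 12.4 kHz.
10.2 kHz ≤ fs/2 = 23.5 kHz, passes unchanged.
Distinct values: {1.6 kHz, 10.2 kHz, 12.4 kHz, 22.6 kHz}.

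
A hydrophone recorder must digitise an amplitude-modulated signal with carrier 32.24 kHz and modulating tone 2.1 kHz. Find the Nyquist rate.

AM sidebands sit at fc ± fm = 30.14 kHz and 34.34 kHz.
Highest-frequency component: 34.34 kHz.
Nyquist rate = 2 × 34.34 kHz = 68.68 kHz.

68.68 kHz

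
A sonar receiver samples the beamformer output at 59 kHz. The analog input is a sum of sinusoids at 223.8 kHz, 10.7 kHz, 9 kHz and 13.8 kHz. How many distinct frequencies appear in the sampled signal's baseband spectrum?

4

fs/2 = 29.5 kHz.
223.8 kHz mod fs = 46.8 kHz.
46.8 kHz > fs/2 = 29.5 kHz, folds to fs − 46.8 kHz = 12.2 kHz.
10.7 kHz ≤ fs/2 = 29.5 kHz, passes unchanged.
9 kHz ≤ fs/2 = 29.5 kHz, passes unchanged.
13.8 kHz ≤ fs/2 = 29.5 kHz, passes unchanged.
Distinct values: {9 kHz, 10.7 kHz, 12.2 kHz, 13.8 kHz} → 4.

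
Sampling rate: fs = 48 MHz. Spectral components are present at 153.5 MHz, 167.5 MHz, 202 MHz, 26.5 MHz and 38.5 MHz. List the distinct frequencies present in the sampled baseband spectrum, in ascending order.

fs/2 = 24 MHz.
153.5 MHz mod fs = 9.5 MHz.
9.5 MHz ≤ fs/2 = 24 MHz, appears at 9.5 MHz.
167.5 MHz mod fs = 23.5 MHz.
23.5 MHz ≤ fs/2 = 24 MHz, appears at 23.5 MHz.
202 MHz mod fs = 10 MHz.
10 MHz ≤ fs/2 = 24 MHz, appears at 10 MHz.
26.5 MHz > fs/2 = 24 MHz, folds to fs − 26.5 MHz = 21.5 MHz.
38.5 MHz > fs/2 = 24 MHz, folds to fs − 38.5 MHz = 9.5 MHz.
Distinct values: {9.5 MHz, 10 MHz, 21.5 MHz, 23.5 MHz}.

9.5 MHz, 10 MHz, 21.5 MHz, 23.5 MHz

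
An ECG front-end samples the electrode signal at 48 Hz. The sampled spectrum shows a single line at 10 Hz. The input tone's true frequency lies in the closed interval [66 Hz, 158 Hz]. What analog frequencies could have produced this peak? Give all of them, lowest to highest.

Frequencies that alias to 10 Hz are k·fs ± 10 Hz for integer k ≥ 0.
k=0: 10 Hz.
k=1: 38 Hz, 58 Hz.
k=2: 86 Hz, 106 Hz.
k=3: 134 Hz, 154 Hz.
k=4: 182 Hz, 202 Hz.
Within [66 Hz, 158 Hz]: 86 Hz, 106 Hz, 134 Hz, 154 Hz.

86 Hz, 106 Hz, 134 Hz, 154 Hz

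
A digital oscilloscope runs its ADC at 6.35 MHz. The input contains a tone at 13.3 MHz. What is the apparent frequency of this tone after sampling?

0.6 MHz

13.3 MHz mod fs = 0.6 MHz.
0.6 MHz ≤ fs/2 = 3.175 MHz, appears at 0.6 MHz.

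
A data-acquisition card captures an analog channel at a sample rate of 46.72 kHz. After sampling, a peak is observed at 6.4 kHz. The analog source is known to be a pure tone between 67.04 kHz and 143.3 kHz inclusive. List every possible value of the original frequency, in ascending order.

Frequencies that alias to 6.4 kHz are k·fs ± 6.4 kHz for integer k ≥ 0.
k=0: 6.4 kHz.
k=1: 40.32 kHz, 53.12 kHz.
k=2: 87.04 kHz, 99.84 kHz.
k=3: 133.76 kHz, 146.56 kHz.
k=4: 180.48 kHz, 193.28 kHz.
Within [67.04 kHz, 143.3 kHz]: 87.04 kHz, 99.84 kHz, 133.76 kHz.

87.04 kHz, 99.84 kHz, 133.76 kHz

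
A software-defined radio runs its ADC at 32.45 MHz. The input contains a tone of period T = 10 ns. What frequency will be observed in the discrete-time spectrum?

2.65 MHz

T = 10 ns → f = 1/T = 100 MHz.
100 MHz mod fs = 2.65 MHz.
2.65 MHz ≤ fs/2 = 16.225 MHz, appears at 2.65 MHz.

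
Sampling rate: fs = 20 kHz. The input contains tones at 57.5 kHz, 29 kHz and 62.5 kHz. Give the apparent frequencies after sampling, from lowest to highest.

2.5 kHz, 9 kHz

fs/2 = 10 kHz.
57.5 kHz mod fs = 17.5 kHz.
17.5 kHz > fs/2 = 10 kHz, folds to fs − 17.5 kHz = 2.5 kHz.
29 kHz mod fs = 9 kHz.
9 kHz ≤ fs/2 = 10 kHz, appears at 9 kHz.
62.5 kHz mod fs = 2.5 kHz.
2.5 kHz ≤ fs/2 = 10 kHz, appears at 2.5 kHz.
Distinct values: {2.5 kHz, 9 kHz}.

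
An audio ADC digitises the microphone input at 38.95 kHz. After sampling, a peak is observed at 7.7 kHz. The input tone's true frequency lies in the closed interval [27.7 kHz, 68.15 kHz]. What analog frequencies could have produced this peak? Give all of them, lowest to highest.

Frequencies that alias to 7.7 kHz are k·fs ± 7.7 kHz for integer k ≥ 0.
k=0: 7.7 kHz.
k=1: 31.25 kHz, 46.65 kHz.
k=2: 70.2 kHz, 85.6 kHz.
Within [27.7 kHz, 68.15 kHz]: 31.25 kHz, 46.65 kHz.

31.25 kHz, 46.65 kHz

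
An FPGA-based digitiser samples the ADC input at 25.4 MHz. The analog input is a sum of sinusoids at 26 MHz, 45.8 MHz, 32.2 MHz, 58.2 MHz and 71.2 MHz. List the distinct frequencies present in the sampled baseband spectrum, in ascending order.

0.6 MHz, 5 MHz, 6.8 MHz, 7.4 MHz

fs/2 = 12.7 MHz.
26 MHz mod fs = 0.6 MHz.
0.6 MHz ≤ fs/2 = 12.7 MHz, appears at 0.6 MHz.
45.8 MHz mod fs = 20.4 MHz.
20.4 MHz > fs/2 = 12.7 MHz, folds to fs − 20.4 MHz = 5 MHz.
32.2 MHz mod fs = 6.8 MHz.
6.8 MHz ≤ fs/2 = 12.7 MHz, appears at 6.8 MHz.
58.2 MHz mod fs = 7.4 MHz.
7.4 MHz ≤ fs/2 = 12.7 MHz, appears at 7.4 MHz.
71.2 MHz mod fs = 20.4 MHz.
20.4 MHz > fs/2 = 12.7 MHz, folds to fs − 20.4 MHz = 5 MHz.
Distinct values: {0.6 MHz, 5 MHz, 6.8 MHz, 7.4 MHz}.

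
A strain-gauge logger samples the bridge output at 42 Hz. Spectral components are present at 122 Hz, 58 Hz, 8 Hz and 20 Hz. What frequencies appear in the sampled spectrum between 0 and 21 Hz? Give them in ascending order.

4 Hz, 8 Hz, 16 Hz, 20 Hz

fs/2 = 21 Hz.
122 Hz mod fs = 38 Hz.
38 Hz > fs/2 = 21 Hz, folds to fs − 38 Hz = 4 Hz.
58 Hz mod fs = 16 Hz.
16 Hz ≤ fs/2 = 21 Hz, appears at 16 Hz.
8 Hz ≤ fs/2 = 21 Hz, passes unchanged.
20 Hz ≤ fs/2 = 21 Hz, passes unchanged.
Distinct values: {4 Hz, 8 Hz, 16 Hz, 20 Hz}.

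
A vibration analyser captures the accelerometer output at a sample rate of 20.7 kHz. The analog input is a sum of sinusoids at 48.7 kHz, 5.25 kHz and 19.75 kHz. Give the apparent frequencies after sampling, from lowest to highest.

fs/2 = 10.35 kHz.
48.7 kHz mod fs = 7.3 kHz.
7.3 kHz ≤ fs/2 = 10.35 kHz, appears at 7.3 kHz.
5.25 kHz ≤ fs/2 = 10.35 kHz, passes unchanged.
19.75 kHz > fs/2 = 10.35 kHz, folds to fs − 19.75 kHz = 0.95 kHz.
Distinct values: {0.95 kHz, 5.25 kHz, 7.3 kHz}.

0.95 kHz, 5.25 kHz, 7.3 kHz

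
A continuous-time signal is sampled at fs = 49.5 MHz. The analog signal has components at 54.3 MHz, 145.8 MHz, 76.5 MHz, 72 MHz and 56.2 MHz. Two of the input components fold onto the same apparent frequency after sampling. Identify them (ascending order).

fs/2 = 24.75 MHz.
54.3 MHz mod fs = 4.8 MHz.
4.8 MHz ≤ fs/2 = 24.75 MHz, appears at 4.8 MHz.
145.8 MHz mod fs = 46.8 MHz.
46.8 MHz > fs/2 = 24.75 MHz, folds to fs − 46.8 MHz = 2.7 MHz.
76.5 MHz mod fs = 27 MHz.
27 MHz > fs/2 = 24.75 MHz, folds to fs − 27 MHz = 22.5 MHz.
72 MHz mod fs = 22.5 MHz.
22.5 MHz ≤ fs/2 = 24.75 MHz, appears at 22.5 MHz.
56.2 MHz mod fs = 6.7 MHz.
6.7 MHz ≤ fs/2 = 24.75 MHz, appears at 6.7 MHz.
72 MHz and 76.5 MHz both map to 22.5 MHz.

72 MHz, 76.5 MHz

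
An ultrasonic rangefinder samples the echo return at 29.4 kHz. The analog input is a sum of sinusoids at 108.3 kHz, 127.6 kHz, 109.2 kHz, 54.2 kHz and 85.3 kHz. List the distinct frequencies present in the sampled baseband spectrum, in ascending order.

2.9 kHz, 4.6 kHz, 8.4 kHz, 9.3 kHz, 10 kHz

fs/2 = 14.7 kHz.
108.3 kHz mod fs = 20.1 kHz.
20.1 kHz > fs/2 = 14.7 kHz, folds to fs − 20.1 kHz = 9.3 kHz.
127.6 kHz mod fs = 10 kHz.
10 kHz ≤ fs/2 = 14.7 kHz, appears at 10 kHz.
109.2 kHz mod fs = 21 kHz.
21 kHz > fs/2 = 14.7 kHz, folds to fs − 21 kHz = 8.4 kHz.
54.2 kHz mod fs = 24.8 kHz.
24.8 kHz > fs/2 = 14.7 kHz, folds to fs − 24.8 kHz = 4.6 kHz.
85.3 kHz mod fs = 26.5 kHz.
26.5 kHz > fs/2 = 14.7 kHz, folds to fs − 26.5 kHz = 2.9 kHz.
Distinct values: {2.9 kHz, 4.6 kHz, 8.4 kHz, 9.3 kHz, 10 kHz}.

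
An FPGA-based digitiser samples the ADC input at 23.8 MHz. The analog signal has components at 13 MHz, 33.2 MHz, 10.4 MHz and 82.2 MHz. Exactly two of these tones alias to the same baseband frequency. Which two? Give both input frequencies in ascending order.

13 MHz, 82.2 MHz

fs/2 = 11.9 MHz.
13 MHz > fs/2 = 11.9 MHz, folds to fs − 13 MHz = 10.8 MHz.
33.2 MHz mod fs = 9.4 MHz.
9.4 MHz ≤ fs/2 = 11.9 MHz, appears at 9.4 MHz.
10.4 MHz ≤ fs/2 = 11.9 MHz, passes unchanged.
82.2 MHz mod fs = 10.8 MHz.
10.8 MHz ≤ fs/2 = 11.9 MHz, appears at 10.8 MHz.
13 MHz and 82.2 MHz both map to 10.8 MHz.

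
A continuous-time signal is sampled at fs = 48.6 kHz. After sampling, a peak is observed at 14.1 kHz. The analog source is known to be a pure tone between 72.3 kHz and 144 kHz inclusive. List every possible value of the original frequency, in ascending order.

Frequencies that alias to 14.1 kHz are k·fs ± 14.1 kHz for integer k ≥ 0.
k=0: 14.1 kHz.
k=1: 34.5 kHz, 62.7 kHz.
k=2: 83.1 kHz, 111.3 kHz.
k=3: 131.7 kHz, 159.9 kHz.
k=4: 180.3 kHz, 208.5 kHz.
Within [72.3 kHz, 144 kHz]: 83.1 kHz, 111.3 kHz, 131.7 kHz.

83.1 kHz, 111.3 kHz, 131.7 kHz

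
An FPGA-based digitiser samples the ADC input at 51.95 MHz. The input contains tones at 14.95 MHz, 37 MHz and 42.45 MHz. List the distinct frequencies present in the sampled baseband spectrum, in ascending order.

fs/2 = 25.975 MHz.
14.95 MHz ≤ fs/2 = 25.975 MHz, passes unchanged.
37 MHz > fs/2 = 25.975 MHz, folds to fs − 37 MHz = 14.95 MHz.
42.45 MHz > fs/2 = 25.975 MHz, folds to fs − 42.45 MHz = 9.5 MHz.
Distinct values: {9.5 MHz, 14.95 MHz}.

9.5 MHz, 14.95 MHz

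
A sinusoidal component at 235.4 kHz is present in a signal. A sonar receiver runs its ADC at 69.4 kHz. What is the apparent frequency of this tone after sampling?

27.2 kHz

235.4 kHz mod fs = 27.2 kHz.
27.2 kHz ≤ fs/2 = 34.7 kHz, appears at 27.2 kHz.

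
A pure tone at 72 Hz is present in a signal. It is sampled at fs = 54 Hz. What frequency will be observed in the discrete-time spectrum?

18 Hz

72 Hz mod fs = 18 Hz.
18 Hz ≤ fs/2 = 27 Hz, appears at 18 Hz.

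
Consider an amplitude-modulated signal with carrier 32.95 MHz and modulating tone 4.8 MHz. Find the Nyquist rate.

75.5 MHz

AM sidebands sit at fc ± fm = 28.15 MHz and 37.75 MHz.
Highest-frequency component: 37.75 MHz.
Nyquist rate = 2 × 37.75 MHz = 75.5 MHz.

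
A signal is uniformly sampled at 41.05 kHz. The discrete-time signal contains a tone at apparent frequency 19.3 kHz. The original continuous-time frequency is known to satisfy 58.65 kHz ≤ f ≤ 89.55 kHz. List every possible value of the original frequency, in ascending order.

60.35 kHz, 62.8 kHz

Frequencies that alias to 19.3 kHz are k·fs ± 19.3 kHz for integer k ≥ 0.
k=0: 19.3 kHz.
k=1: 21.75 kHz, 60.35 kHz.
k=2: 62.8 kHz, 101.4 kHz.
k=3: 103.85 kHz, 142.45 kHz.
Within [58.65 kHz, 89.55 kHz]: 60.35 kHz, 62.8 kHz.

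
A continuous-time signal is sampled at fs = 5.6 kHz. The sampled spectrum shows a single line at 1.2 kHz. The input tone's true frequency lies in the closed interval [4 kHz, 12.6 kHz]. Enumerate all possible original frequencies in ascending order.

4.4 kHz, 6.8 kHz, 10 kHz, 12.4 kHz

Frequencies that alias to 1.2 kHz are k·fs ± 1.2 kHz for integer k ≥ 0.
k=0: 1.2 kHz.
k=1: 4.4 kHz, 6.8 kHz.
k=2: 10 kHz, 12.4 kHz.
k=3: 15.6 kHz, 18 kHz.
Within [4 kHz, 12.6 kHz]: 4.4 kHz, 6.8 kHz, 10 kHz, 12.4 kHz.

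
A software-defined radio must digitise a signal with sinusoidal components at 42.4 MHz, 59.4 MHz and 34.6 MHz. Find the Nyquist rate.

Highest-frequency component: 59.4 MHz.
Nyquist rate = 2 × 59.4 MHz = 118.8 MHz.

118.8 MHz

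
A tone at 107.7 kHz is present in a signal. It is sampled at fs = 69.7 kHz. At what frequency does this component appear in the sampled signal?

31.7 kHz

107.7 kHz mod fs = 38 kHz.
38 kHz > fs/2 = 34.85 kHz, folds to fs − 38 kHz = 31.7 kHz.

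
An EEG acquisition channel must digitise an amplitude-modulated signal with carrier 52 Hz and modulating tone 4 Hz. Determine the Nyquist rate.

AM sidebands sit at fc ± fm = 48 Hz and 56 Hz.
Highest-frequency component: 56 Hz.
Nyquist rate = 2 × 56 Hz = 112 Hz.

112 Hz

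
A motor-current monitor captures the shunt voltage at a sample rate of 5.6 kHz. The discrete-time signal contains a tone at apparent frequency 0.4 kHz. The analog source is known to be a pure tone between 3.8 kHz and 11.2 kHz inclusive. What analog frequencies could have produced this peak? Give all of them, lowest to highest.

Frequencies that alias to 0.4 kHz are k·fs ± 0.4 kHz for integer k ≥ 0.
k=0: 0.4 kHz.
k=1: 5.2 kHz, 6 kHz.
k=2: 10.8 kHz, 11.6 kHz.
k=3: 16.4 kHz, 17.2 kHz.
Within [3.8 kHz, 11.2 kHz]: 5.2 kHz, 6 kHz, 10.8 kHz.

5.2 kHz, 6 kHz, 10.8 kHz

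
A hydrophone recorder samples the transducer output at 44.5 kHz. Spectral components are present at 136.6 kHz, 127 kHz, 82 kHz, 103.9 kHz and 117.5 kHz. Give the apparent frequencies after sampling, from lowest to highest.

fs/2 = 22.25 kHz.
136.6 kHz mod fs = 3.1 kHz.
3.1 kHz ≤ fs/2 = 22.25 kHz, appears at 3.1 kHz.
127 kHz mod fs = 38 kHz.
38 kHz > fs/2 = 22.25 kHz, folds to fs − 38 kHz = 6.5 kHz.
82 kHz mod fs = 37.5 kHz.
37.5 kHz > fs/2 = 22.25 kHz, folds to fs − 37.5 kHz = 7 kHz.
103.9 kHz mod fs = 14.9 kHz.
14.9 kHz ≤ fs/2 = 22.25 kHz, appears at 14.9 kHz.
117.5 kHz mod fs = 28.5 kHz.
28.5 kHz > fs/2 = 22.25 kHz, folds to fs − 28.5 kHz = 16 kHz.
Distinct values: {3.1 kHz, 6.5 kHz, 7 kHz, 14.9 kHz, 16 kHz}.

3.1 kHz, 6.5 kHz, 7 kHz, 14.9 kHz, 16 kHz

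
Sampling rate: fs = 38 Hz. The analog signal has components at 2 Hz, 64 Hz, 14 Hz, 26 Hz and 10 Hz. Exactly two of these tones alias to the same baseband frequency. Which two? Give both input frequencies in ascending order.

fs/2 = 19 Hz.
2 Hz ≤ fs/2 = 19 Hz, passes unchanged.
64 Hz mod fs = 26 Hz.
26 Hz > fs/2 = 19 Hz, folds to fs − 26 Hz = 12 Hz.
14 Hz ≤ fs/2 = 19 Hz, passes unchanged.
26 Hz > fs/2 = 19 Hz, folds to fs − 26 Hz = 12 Hz.
10 Hz ≤ fs/2 = 19 Hz, passes unchanged.
26 Hz and 64 Hz both map to 12 Hz.

26 Hz, 64 Hz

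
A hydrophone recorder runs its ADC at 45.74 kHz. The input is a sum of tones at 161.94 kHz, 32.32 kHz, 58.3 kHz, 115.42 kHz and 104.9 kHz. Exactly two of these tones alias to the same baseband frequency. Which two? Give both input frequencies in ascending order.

fs/2 = 22.87 kHz.
161.94 kHz mod fs = 24.72 kHz.
24.72 kHz > fs/2 = 22.87 kHz, folds to fs − 24.72 kHz = 21.02 kHz.
32.32 kHz > fs/2 = 22.87 kHz, folds to fs − 32.32 kHz = 13.42 kHz.
58.3 kHz mod fs = 12.56 kHz.
12.56 kHz ≤ fs/2 = 22.87 kHz, appears at 12.56 kHz.
115.42 kHz mod fs = 23.94 kHz.
23.94 kHz > fs/2 = 22.87 kHz, folds to fs − 23.94 kHz = 21.8 kHz.
104.9 kHz mod fs = 13.42 kHz.
13.42 kHz ≤ fs/2 = 22.87 kHz, appears at 13.42 kHz.
32.32 kHz and 104.9 kHz both map to 13.42 kHz.

32.32 kHz, 104.9 kHz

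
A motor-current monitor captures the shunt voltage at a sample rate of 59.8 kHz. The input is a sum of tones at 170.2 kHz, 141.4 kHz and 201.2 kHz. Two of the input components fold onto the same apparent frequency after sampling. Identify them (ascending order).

fs/2 = 29.9 kHz.
170.2 kHz mod fs = 50.6 kHz.
50.6 kHz > fs/2 = 29.9 kHz, folds to fs − 50.6 kHz = 9.2 kHz.
141.4 kHz mod fs = 21.8 kHz.
21.8 kHz ≤ fs/2 = 29.9 kHz, appears at 21.8 kHz.
201.2 kHz mod fs = 21.8 kHz.
21.8 kHz ≤ fs/2 = 29.9 kHz, appears at 21.8 kHz.
141.4 kHz and 201.2 kHz both map to 21.8 kHz.

141.4 kHz, 201.2 kHz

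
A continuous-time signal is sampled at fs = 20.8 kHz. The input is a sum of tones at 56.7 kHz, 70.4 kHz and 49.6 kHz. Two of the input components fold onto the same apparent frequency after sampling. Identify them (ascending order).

fs/2 = 10.4 kHz.
56.7 kHz mod fs = 15.1 kHz.
15.1 kHz > fs/2 = 10.4 kHz, folds to fs − 15.1 kHz = 5.7 kHz.
70.4 kHz mod fs = 8 kHz.
8 kHz ≤ fs/2 = 10.4 kHz, appears at 8 kHz.
49.6 kHz mod fs = 8 kHz.
8 kHz ≤ fs/2 = 10.4 kHz, appears at 8 kHz.
49.6 kHz and 70.4 kHz both map to 8 kHz.

49.6 kHz, 70.4 kHz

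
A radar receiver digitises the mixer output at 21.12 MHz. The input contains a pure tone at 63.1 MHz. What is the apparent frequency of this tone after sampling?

63.1 MHz mod fs = 20.86 MHz.
20.86 MHz > fs/2 = 10.56 MHz, folds to fs − 20.86 MHz = 0.26 MHz.

0.26 MHz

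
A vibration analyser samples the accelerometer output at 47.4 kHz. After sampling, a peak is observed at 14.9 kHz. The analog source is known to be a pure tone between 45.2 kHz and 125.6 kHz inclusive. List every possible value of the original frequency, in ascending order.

62.3 kHz, 79.9 kHz, 109.7 kHz

Frequencies that alias to 14.9 kHz are k·fs ± 14.9 kHz for integer k ≥ 0.
k=0: 14.9 kHz.
k=1: 32.5 kHz, 62.3 kHz.
k=2: 79.9 kHz, 109.7 kHz.
k=3: 127.3 kHz, 157.1 kHz.
Within [45.2 kHz, 125.6 kHz]: 62.3 kHz, 79.9 kHz, 109.7 kHz.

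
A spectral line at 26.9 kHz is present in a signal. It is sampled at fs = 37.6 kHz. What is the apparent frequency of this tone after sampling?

10.7 kHz

26.9 kHz > fs/2 = 18.8 kHz, folds to fs − 26.9 kHz = 10.7 kHz.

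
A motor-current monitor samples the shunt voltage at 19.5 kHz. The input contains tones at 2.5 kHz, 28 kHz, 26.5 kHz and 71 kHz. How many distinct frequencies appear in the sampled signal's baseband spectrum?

fs/2 = 9.75 kHz.
2.5 kHz ≤ fs/2 = 9.75 kHz, passes unchanged.
28 kHz mod fs = 8.5 kHz.
8.5 kHz ≤ fs/2 = 9.75 kHz, appears at 8.5 kHz.
26.5 kHz mod fs = 7 kHz.
7 kHz ≤ fs/2 = 9.75 kHz, appears at 7 kHz.
71 kHz mod fs = 12.5 kHz.
12.5 kHz > fs/2 = 9.75 kHz, folds to fs − 12.5 kHz = 7 kHz.
Distinct values: {2.5 kHz, 7 kHz, 8.5 kHz} → 3.

3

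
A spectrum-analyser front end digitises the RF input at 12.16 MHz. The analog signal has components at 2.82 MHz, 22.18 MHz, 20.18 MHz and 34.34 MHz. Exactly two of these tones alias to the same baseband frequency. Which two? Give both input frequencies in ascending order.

fs/2 = 6.08 MHz.
2.82 MHz ≤ fs/2 = 6.08 MHz, passes unchanged.
22.18 MHz mod fs = 10.02 MHz.
10.02 MHz > fs/2 = 6.08 MHz, folds to fs − 10.02 MHz = 2.14 MHz.
20.18 MHz mod fs = 8.02 MHz.
8.02 MHz > fs/2 = 6.08 MHz, folds to fs − 8.02 MHz = 4.14 MHz.
34.34 MHz mod fs = 10.02 MHz.
10.02 MHz > fs/2 = 6.08 MHz, folds to fs − 10.02 MHz = 2.14 MHz.
22.18 MHz and 34.34 MHz both map to 2.14 MHz.

22.18 MHz, 34.34 MHz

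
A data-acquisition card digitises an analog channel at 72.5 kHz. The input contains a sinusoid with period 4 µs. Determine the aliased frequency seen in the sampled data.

32.5 kHz

T = 4 µs → f = 1/T = 250 kHz.
250 kHz mod fs = 32.5 kHz.
32.5 kHz ≤ fs/2 = 36.25 kHz, appears at 32.5 kHz.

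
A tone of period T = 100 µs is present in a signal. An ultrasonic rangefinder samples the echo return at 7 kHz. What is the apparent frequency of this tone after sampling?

3 kHz

T = 100 µs → f = 1/T = 10 kHz.
10 kHz mod fs = 3 kHz.
3 kHz ≤ fs/2 = 3.5 kHz, appears at 3 kHz.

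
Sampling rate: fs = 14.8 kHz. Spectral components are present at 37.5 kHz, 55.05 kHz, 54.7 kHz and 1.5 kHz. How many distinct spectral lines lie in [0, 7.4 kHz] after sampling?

4

fs/2 = 7.4 kHz.
37.5 kHz mod fs = 7.9 kHz.
7.9 kHz > fs/2 = 7.4 kHz, folds to fs − 7.9 kHz = 6.9 kHz.
55.05 kHz mod fs = 10.65 kHz.
10.65 kHz > fs/2 = 7.4 kHz, folds to fs − 10.65 kHz = 4.15 kHz.
54.7 kHz mod fs = 10.3 kHz.
10.3 kHz > fs/2 = 7.4 kHz, folds to fs − 10.3 kHz = 4.5 kHz.
1.5 kHz ≤ fs/2 = 7.4 kHz, passes unchanged.
Distinct values: {1.5 kHz, 4.15 kHz, 4.5 kHz, 6.9 kHz} → 4.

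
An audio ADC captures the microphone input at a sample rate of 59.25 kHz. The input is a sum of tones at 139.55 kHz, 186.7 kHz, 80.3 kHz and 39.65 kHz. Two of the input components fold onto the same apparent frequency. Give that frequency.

21.05 kHz

fs/2 = 29.625 kHz.
139.55 kHz mod fs = 21.05 kHz.
21.05 kHz ≤ fs/2 = 29.625 kHz, appears at 21.05 kHz.
186.7 kHz mod fs = 8.95 kHz.
8.95 kHz ≤ fs/2 = 29.625 kHz, appears at 8.95 kHz.
80.3 kHz mod fs = 21.05 kHz.
21.05 kHz ≤ fs/2 = 29.625 kHz, appears at 21.05 kHz.
39.65 kHz > fs/2 = 29.625 kHz, folds to fs − 39.65 kHz = 19.6 kHz.
80.3 kHz and 139.55 kHz both map to 21.05 kHz.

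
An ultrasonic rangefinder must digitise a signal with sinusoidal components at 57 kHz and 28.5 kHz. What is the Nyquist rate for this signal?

114 kHz

Highest-frequency component: 57 kHz.
Nyquist rate = 2 × 57 kHz = 114 kHz.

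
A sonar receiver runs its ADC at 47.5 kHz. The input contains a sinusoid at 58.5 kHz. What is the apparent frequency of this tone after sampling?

58.5 kHz mod fs = 11 kHz.
11 kHz ≤ fs/2 = 23.75 kHz, appears at 11 kHz.

11 kHz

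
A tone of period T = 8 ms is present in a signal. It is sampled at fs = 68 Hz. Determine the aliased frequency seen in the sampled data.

11 Hz

T = 8 ms → f = 1/T = 125 Hz.
125 Hz mod fs = 57 Hz.
57 Hz > fs/2 = 34 Hz, folds to fs − 57 Hz = 11 Hz.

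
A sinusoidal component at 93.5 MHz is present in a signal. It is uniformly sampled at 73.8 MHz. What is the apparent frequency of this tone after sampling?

93.5 MHz mod fs = 19.7 MHz.
19.7 MHz ≤ fs/2 = 36.9 MHz, appears at 19.7 MHz.

19.7 MHz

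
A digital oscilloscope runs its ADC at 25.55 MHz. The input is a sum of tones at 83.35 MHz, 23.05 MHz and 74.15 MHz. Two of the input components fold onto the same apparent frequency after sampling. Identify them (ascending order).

23.05 MHz, 74.15 MHz

fs/2 = 12.775 MHz.
83.35 MHz mod fs = 6.7 MHz.
6.7 MHz ≤ fs/2 = 12.775 MHz, appears at 6.7 MHz.
23.05 MHz > fs/2 = 12.775 MHz, folds to fs − 23.05 MHz = 2.5 MHz.
74.15 MHz mod fs = 23.05 MHz.
23.05 MHz > fs/2 = 12.775 MHz, folds to fs − 23.05 MHz = 2.5 MHz.
23.05 MHz and 74.15 MHz both map to 2.5 MHz.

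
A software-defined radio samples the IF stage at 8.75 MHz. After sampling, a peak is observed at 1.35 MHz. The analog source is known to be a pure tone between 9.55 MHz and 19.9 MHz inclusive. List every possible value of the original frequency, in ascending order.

Frequencies that alias to 1.35 MHz are k·fs ± 1.35 MHz for integer k ≥ 0.
k=0: 1.35 MHz.
k=1: 7.4 MHz, 10.1 MHz.
k=2: 16.15 MHz, 18.85 MHz.
k=3: 24.9 MHz, 27.6 MHz.
Within [9.55 MHz, 19.9 MHz]: 10.1 MHz, 16.15 MHz, 18.85 MHz.

10.1 MHz, 16.15 MHz, 18.85 MHz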